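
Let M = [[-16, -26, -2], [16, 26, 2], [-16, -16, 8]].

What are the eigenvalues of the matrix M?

The characteristic polynomial is p(λ) = det(λI - M).
Expanding along the first row, p(λ) = λ^3 - 18λ^2 + 80λ.
Rational-root test: λ = 0 gives p(0) = 0.
Dividing by λ leaves λ^2 - 18λ + 80.
The quadratic factors as (λ - 8)·(λ - 10).
Eigenvalues: 0, 8, 10.

0, 8, 10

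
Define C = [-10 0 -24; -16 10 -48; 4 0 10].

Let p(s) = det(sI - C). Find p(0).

40

p(0) = det(0·I − C) = det(−C) = (−1)^3·det(C).
det(C) = -40, so p(0) = 40.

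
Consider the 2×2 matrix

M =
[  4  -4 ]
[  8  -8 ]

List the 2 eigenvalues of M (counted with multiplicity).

-4, 0

det(M - λI) = (4 - λ)(-8 - λ) - (-4)·(8) = λ^2 + 4λ.
This factors as (λ + 4)·λ = 0.
Eigenvalues: -4, 0.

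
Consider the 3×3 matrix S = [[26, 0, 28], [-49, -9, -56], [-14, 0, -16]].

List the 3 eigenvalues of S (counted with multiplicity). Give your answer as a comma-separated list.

-9, -2, 12

The characteristic polynomial is p(t) = det(tI - S).
Cofactor expansion gives p(t) = t^3 - t^2 - 114t - 216.
Try t = -2: p(-2) = 0, so -2 is a root.
Factor out (t + 2): p(t) = (t + 2)·(t^2 - 3t - 108).
The quadratic factors as (t + 9)·(t - 12).
Eigenvalues: -9, -2, 12.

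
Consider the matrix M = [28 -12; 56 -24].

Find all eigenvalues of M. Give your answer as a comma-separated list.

det(M - sI) = (28 - s)(-24 - s) - (-12)·(56) = s^2 - 4s.
This factors as s·(s - 4) = 0.
Eigenvalues: 0, 4.

0, 4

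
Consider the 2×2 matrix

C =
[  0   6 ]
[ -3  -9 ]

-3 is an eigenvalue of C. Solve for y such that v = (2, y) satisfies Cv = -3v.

We need (C + 3I)v = 0.
C + 3I = [[3, 6], [-3, -6]].
Row 1: (3)·2 + (6)·y = 0
Row 2: (-3)·2 + (-6)·y = 0
Solving gives y = -1.
Check: C·(2, -1) = (-6, 3) = -3·(2, -1).

-1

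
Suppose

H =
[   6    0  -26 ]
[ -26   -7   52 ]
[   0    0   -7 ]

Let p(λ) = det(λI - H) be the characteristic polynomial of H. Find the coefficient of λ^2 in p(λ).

The coefficient of λ^2 of det(λI - H) is −trace(H).
trace(H) = (6) + (-7) + (-7) = -8, so the coefficient is 8.

8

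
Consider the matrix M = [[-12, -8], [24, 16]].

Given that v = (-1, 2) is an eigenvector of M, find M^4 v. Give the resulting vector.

(-256, 512)

First find the eigenvalue: Mv = (-4, 8) = 4·(-1, 2), so λ = 4.
Then M^4 v = λ^4·v = 4^4·(-1, 2) = 256·(-1, 2) = (-256, 512).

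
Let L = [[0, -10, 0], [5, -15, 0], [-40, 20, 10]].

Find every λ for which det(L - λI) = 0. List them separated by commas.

Compute the characteristic polynomial p(μ) = det(μI - L).
Expanding along the first row, p(μ) = μ^3 + 5μ^2 - 100μ - 500.
Try μ = -10: p(-10) = 0, so -10 is a root.
Factor out (μ + 10): p(μ) = (μ + 10)·(μ^2 - 5μ - 50).
The quadratic factors as (μ + 5)·(μ - 10).
Eigenvalues: -10, -5, 10.

-10, -5, 10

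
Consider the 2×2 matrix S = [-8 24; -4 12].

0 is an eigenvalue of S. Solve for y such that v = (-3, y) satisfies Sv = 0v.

We need (S)v = 0.
S = [[-8, 24], [-4, 12]].
Row 1: (-8)·-3 + (24)·y = 0
Row 2: (-4)·-3 + (12)·y = 0
Solving gives y = -1.
Check: S·(-3, -1) = (0, 0) = 0·(-3, -1).

-1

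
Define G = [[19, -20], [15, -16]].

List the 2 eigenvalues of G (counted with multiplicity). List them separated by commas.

-1, 4

det(G - rI) = (19 - r)(-16 - r) - (-20)·(15) = r^2 - 3r - 4.
This factors as (r + 1)·(r - 4) = 0.
Eigenvalues: -1, 4.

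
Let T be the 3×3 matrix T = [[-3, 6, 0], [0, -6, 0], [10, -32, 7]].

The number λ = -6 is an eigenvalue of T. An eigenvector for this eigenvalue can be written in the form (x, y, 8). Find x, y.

-4, 2

We need (T + 6I)v = 0.
T + 6I = [[3, 6, 0], [0, 0, 0], [10, -32, 13]].
Row 1: (3)·x + (6)·y + (0)·8 = 0
Row 2: (0)·x + (0)·y + (0)·8 = 0
Row 3: (10)·x + (-32)·y + (13)·8 = 0
Solving gives x = -4, y = 2.
Check: T·(-4, 2, 8) = (24, -12, -48) = -6·(-4, 2, 8).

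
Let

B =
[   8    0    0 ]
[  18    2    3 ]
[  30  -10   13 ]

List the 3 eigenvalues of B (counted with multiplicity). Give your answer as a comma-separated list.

Set up det(tI - B) = 0.
Expanding along the first row, p(t) = t^3 - 23t^2 + 176t - 448.
Try t = 7: p(7) = 0, so 7 is a root.
Dividing by (t - 7) leaves t^2 - 16t + 64.
The quadratic factor is (t - 8)^2.
Eigenvalues: 7, 8, 8.

7, 8, 8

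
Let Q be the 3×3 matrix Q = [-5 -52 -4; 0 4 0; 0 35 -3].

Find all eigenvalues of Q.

-5, -3, 4

Compute the characteristic polynomial p(r) = det(rI - Q).
Expanding the 3×3 determinant: p(r) = r^3 + 4r^2 - 17r - 60.
Rational-root test: r = 4 gives p(4) = 0.
Dividing by (r - 4) leaves r^2 + 8r + 15.
The quadratic factors as (r + 5)·(r + 3).
Eigenvalues: -5, -3, 4.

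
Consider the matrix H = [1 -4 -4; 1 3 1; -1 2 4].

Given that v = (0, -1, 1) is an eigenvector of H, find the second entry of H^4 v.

First find the eigenvalue: Hv = (0, -2, 2) = 2·(0, -1, 1), so λ = 2.
Then H^4 v = λ^4·v = 2^4·(0, -1, 1) = 16·(0, -1, 1) = (0, -16, 16).

-16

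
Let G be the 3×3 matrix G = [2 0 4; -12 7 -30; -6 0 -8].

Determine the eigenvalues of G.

Set up det(tI - G) = 0.
Cofactor expansion gives p(t) = t^3 - t^2 - 34t - 56.
Since p(-4) = 0, t = -4 is a root.
Factor out (t + 4): p(t) = (t + 4)·(t^2 - 5t - 14).
The quadratic factors as (t + 2)·(t - 7).
Eigenvalues: -4, -2, 7.

-4, -2, 7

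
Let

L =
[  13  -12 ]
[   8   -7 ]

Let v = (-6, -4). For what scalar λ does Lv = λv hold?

Compute Lv: L·(-6, -4) = (-30, -20).
Since Lv = λv, compare component 1: -30 = λ·-6, so λ = 5.

5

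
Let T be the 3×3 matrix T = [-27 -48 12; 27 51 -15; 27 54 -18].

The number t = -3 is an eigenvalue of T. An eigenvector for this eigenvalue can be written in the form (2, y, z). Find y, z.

-1, 0

We need (T + 3I)v = 0.
T + 3I = [[-24, -48, 12], [27, 54, -15], [27, 54, -15]].
Row 1: (-24)·2 + (-48)·y + (12)·z = 0
Row 2: (27)·2 + (54)·y + (-15)·z = 0
Row 3: (27)·2 + (54)·y + (-15)·z = 0
Solving gives y = -1, z = 0.
Check: T·(2, -1, 0) = (-6, 3, 0) = -3·(2, -1, 0).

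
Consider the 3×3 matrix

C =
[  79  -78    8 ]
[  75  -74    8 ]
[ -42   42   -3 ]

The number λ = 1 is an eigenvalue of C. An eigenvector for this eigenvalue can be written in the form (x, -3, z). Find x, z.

-3, 0

We need (C - 1I)v = 0.
C - 1I = [[78, -78, 8], [75, -75, 8], [-42, 42, -4]].
Row 1: (78)·x + (-78)·-3 + (8)·z = 0
Row 2: (75)·x + (-75)·-3 + (8)·z = 0
Row 3: (-42)·x + (42)·-3 + (-4)·z = 0
Solving gives x = -3, z = 0.
Check: C·(-3, -3, 0) = (-3, -3, 0) = 1·(-3, -3, 0).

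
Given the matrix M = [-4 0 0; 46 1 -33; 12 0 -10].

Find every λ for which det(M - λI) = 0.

-10, -4, 1

Set up det(λI - M) = 0.
Cofactor expansion gives p(λ) = λ^3 + 13λ^2 + 26λ - 40.
Rational-root test: λ = 1 gives p(1) = 0.
Dividing by (λ - 1) leaves λ^2 + 14λ + 40.
The quadratic factors as (λ + 10)·(λ + 4).
Eigenvalues: -10, -4, 1.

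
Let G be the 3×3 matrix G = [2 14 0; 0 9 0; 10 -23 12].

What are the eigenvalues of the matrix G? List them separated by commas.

2, 9, 12

The characteristic polynomial is p(t) = det(tI - G).
Expanding along the first row, p(t) = t^3 - 23t^2 + 150t - 216.
Try t = 12: p(12) = 0, so 12 is a root.
Factor out (t - 12): p(t) = (t - 12)·(t^2 - 11t + 18).
The quadratic factors as (t - 2)·(t - 9).
Eigenvalues: 2, 9, 12.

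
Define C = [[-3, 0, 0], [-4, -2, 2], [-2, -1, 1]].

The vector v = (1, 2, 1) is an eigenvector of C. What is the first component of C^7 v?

-2187

First find the eigenvalue: Cv = (-3, -6, -3) = -3·(1, 2, 1), so λ = -3.
Then C^7 v = λ^7·v = (-3)^7·(1, 2, 1) = -2187·(1, 2, 1) = (-2187, -4374, -2187).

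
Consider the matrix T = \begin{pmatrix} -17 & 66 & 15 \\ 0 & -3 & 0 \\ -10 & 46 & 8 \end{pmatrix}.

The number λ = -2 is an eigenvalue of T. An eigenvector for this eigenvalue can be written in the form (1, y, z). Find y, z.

We need (T + 2I)v = 0.
T + 2I = [[-15, 66, 15], [0, -1, 0], [-10, 46, 10]].
Row 1: (-15)·1 + (66)·y + (15)·z = 0
Row 2: (0)·1 + (-1)·y + (0)·z = 0
Row 3: (-10)·1 + (46)·y + (10)·z = 0
Solving gives y = 0, z = 1.
Check: T·(1, 0, 1) = (-2, 0, -2) = -2·(1, 0, 1).

0, 1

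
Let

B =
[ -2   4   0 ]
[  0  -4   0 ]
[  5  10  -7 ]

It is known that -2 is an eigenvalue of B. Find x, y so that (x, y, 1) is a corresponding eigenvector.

1, 0

We need (B + 2I)v = 0.
B + 2I = [[0, 4, 0], [0, -2, 0], [5, 10, -5]].
Row 1: (0)·x + (4)·y + (0)·1 = 0
Row 2: (0)·x + (-2)·y + (0)·1 = 0
Row 3: (5)·x + (10)·y + (-5)·1 = 0
Solving gives x = 1, y = 0.
Check: B·(1, 0, 1) = (-2, 0, -2) = -2·(1, 0, 1).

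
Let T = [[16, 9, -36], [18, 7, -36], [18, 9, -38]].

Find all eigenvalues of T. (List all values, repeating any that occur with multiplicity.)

-11, -2, -2

The characteristic polynomial is p(lambda) = det(lambda·I - T).
Cofactor expansion gives p(lambda) = lambda^3 + 15·lambda^2 + 48·lambda + 44.
Try lambda = -11: p(-11) = 0, so -11 is a root.
Factor out (lambda + 11): p(lambda) = (lambda + 11)·(lambda^2 + 4·lambda + 4).
The quadratic factor is (lambda + 2)^2.
Eigenvalues: -11, -2, -2.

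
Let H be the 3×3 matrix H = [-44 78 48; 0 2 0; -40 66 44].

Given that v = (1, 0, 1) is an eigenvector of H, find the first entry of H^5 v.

First find the eigenvalue: Hv = (4, 0, 4) = 4·(1, 0, 1), so λ = 4.
Then H^5 v = λ^5·v = 4^5·(1, 0, 1) = 1024·(1, 0, 1) = (1024, 0, 1024).

1024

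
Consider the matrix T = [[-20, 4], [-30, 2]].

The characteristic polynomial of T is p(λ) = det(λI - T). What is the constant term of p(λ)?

p(λ) = λ^2 + 18λ + 80.
The constant term is 80.

80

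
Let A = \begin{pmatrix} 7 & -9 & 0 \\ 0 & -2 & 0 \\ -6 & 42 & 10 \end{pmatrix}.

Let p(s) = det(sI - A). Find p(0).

140

p(0) = det(0·I − A) = det(−A) = (−1)^3·det(A).
det(A) = -140, so p(0) = 140.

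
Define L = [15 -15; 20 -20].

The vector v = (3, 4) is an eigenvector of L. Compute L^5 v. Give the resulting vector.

First find the eigenvalue: Lv = (-15, -20) = -5·(3, 4), so λ = -5.
Then L^5 v = λ^5·v = (-5)^5·(3, 4) = -3125·(3, 4) = (-9375, -12500).

(-9375, -12500)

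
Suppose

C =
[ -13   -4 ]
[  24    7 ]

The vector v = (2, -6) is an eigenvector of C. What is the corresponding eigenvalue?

Compute Cv: C·(2, -6) = (-2, 6).
Since Cv = λv, compare component 1: -2 = λ·2, so λ = -1.

-1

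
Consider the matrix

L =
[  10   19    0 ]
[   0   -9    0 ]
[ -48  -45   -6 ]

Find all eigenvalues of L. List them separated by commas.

-9, -6, 10

Set up det(λI - L) = 0.
Expanding the 3×3 determinant: p(λ) = λ^3 + 5λ^2 - 96λ - 540.
Try λ = 10: p(10) = 0, so 10 is a root.
Dividing by (λ - 10) leaves λ^2 + 15λ + 54.
The quadratic factors as (λ + 9)·(λ + 6).
Eigenvalues: -9, -6, 10.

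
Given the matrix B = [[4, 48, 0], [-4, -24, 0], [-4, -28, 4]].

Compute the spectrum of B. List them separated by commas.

-12, -8, 4

Set up det(λI - B) = 0.
Expanding along the first row, p(λ) = λ^3 + 16λ^2 + 16λ - 384.
Try λ = 4: p(4) = 0, so 4 is a root.
Dividing by (λ - 4) leaves λ^2 + 20λ + 96.
The quadratic factors as (λ + 12)·(λ + 8).
Eigenvalues: -12, -8, 4.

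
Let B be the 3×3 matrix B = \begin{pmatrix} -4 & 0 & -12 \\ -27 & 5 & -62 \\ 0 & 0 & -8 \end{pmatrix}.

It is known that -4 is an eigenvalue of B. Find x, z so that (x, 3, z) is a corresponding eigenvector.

1, 0

We need (B + 4I)v = 0.
B + 4I = [[0, 0, -12], [-27, 9, -62], [0, 0, -4]].
Row 1: (0)·x + (0)·3 + (-12)·z = 0
Row 2: (-27)·x + (9)·3 + (-62)·z = 0
Row 3: (0)·x + (0)·3 + (-4)·z = 0
Solving gives x = 1, z = 0.
Check: B·(1, 3, 0) = (-4, -12, 0) = -4·(1, 3, 0).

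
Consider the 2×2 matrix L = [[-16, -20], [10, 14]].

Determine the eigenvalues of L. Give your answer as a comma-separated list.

det(L - μI) = (-16 - μ)(14 - μ) - (-20)·(10) = μ^2 + 2μ - 24.
This factors as (μ + 6)·(μ - 4) = 0.
Eigenvalues: -6, 4.

-6, 4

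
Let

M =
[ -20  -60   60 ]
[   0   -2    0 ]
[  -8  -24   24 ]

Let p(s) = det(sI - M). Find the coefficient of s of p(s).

p(s) = s^3 - 2s^2 - 8s.
The coefficient of s is -8.

-8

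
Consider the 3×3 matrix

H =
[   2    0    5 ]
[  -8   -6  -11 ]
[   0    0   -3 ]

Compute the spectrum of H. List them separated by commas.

-6, -3, 2

Set up det(sI - H) = 0.
Cofactor expansion gives p(s) = s^3 + 7s^2 - 36.
Since p(2) = 0, s = 2 is a root.
Dividing by (s - 2) leaves s^2 + 9s + 18.
The quadratic factors as (s + 6)·(s + 3).
Eigenvalues: -6, -3, 2.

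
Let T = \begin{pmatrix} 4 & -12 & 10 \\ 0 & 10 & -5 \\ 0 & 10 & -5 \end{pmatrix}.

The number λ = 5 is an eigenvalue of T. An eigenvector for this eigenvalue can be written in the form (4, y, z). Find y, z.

-2, -2

We need (T - 5I)v = 0.
T - 5I = [[-1, -12, 10], [0, 5, -5], [0, 10, -10]].
Row 1: (-1)·4 + (-12)·y + (10)·z = 0
Row 2: (0)·4 + (5)·y + (-5)·z = 0
Row 3: (0)·4 + (10)·y + (-10)·z = 0
Solving gives y = -2, z = -2.
Check: T·(4, -2, -2) = (20, -10, -10) = 5·(4, -2, -2).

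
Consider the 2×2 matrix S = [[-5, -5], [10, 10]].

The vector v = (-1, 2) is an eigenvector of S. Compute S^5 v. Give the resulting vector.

(-3125, 6250)

First find the eigenvalue: Sv = (-5, 10) = 5·(-1, 2), so λ = 5.
Then S^5 v = λ^5·v = 5^5·(-1, 2) = 3125·(-1, 2) = (-3125, 6250).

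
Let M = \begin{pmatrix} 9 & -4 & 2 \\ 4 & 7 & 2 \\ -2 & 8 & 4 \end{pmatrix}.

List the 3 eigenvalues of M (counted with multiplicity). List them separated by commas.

5, 7, 8

Compute the characteristic polynomial p(r) = det(rI - M).
Expanding along the first row, p(r) = r^3 - 20r^2 + 131r - 280.
Try r = 5: p(5) = 0, so 5 is a root.
Dividing by (r - 5) leaves r^2 - 15r + 56.
The quadratic factors as (r - 7)·(r - 8).
Eigenvalues: 5, 7, 8.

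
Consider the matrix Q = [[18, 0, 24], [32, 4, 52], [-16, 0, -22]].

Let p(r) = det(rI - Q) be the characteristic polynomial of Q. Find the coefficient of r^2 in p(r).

0

The coefficient of r^2 of det(rI - Q) is −trace(Q).
trace(Q) = (18) + (4) + (-22) = 0, so the coefficient is 0.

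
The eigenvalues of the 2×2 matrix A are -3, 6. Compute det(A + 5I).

22

If A has eigenvalues -3, 6, then A + 5I has eigenvalues 2, 11.
det(A + 5I) = (2) · (11) = 22.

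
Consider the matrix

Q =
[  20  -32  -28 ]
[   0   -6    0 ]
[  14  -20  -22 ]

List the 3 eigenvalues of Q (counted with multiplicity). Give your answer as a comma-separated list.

Set up det(lambda·I - Q) = 0.
Cofactor expansion gives p(lambda) = lambda^3 + 8·lambda^2 - 36·lambda - 288.
Try lambda = 6: p(6) = 0, so 6 is a root.
Dividing by (lambda - 6) leaves lambda^2 + 14·lambda + 48.
The quadratic factors as (lambda + 8)·(lambda + 6).
Eigenvalues: -8, -6, 6.

-8, -6, 6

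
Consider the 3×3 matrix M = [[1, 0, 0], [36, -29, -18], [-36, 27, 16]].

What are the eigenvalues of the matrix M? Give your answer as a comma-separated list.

-11, -2, 1

Compute the characteristic polynomial p(μ) = det(μI - M).
Expanding along the first row, p(μ) = μ^3 + 12μ^2 + 9μ - 22.
Try μ = 1: p(1) = 0, so 1 is a root.
Factor out (μ - 1): p(μ) = (μ - 1)·(μ^2 + 13μ + 22).
The quadratic factors as (μ + 11)·(μ + 2).
Eigenvalues: -11, -2, 1.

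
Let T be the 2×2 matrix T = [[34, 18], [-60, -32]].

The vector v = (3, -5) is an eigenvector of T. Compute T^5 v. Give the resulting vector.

(3072, -5120)

First find the eigenvalue: Tv = (12, -20) = 4·(3, -5), so λ = 4.
Then T^5 v = λ^5·v = 4^5·(3, -5) = 1024·(3, -5) = (3072, -5120).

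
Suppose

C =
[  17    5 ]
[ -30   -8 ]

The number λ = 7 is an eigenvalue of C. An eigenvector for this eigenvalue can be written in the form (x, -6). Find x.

3

We need (C - 7I)v = 0.
C - 7I = [[10, 5], [-30, -15]].
Row 1: (10)·x + (5)·-6 = 0
Row 2: (-30)·x + (-15)·-6 = 0
Solving gives x = 3.
Check: C·(3, -6) = (21, -42) = 7·(3, -6).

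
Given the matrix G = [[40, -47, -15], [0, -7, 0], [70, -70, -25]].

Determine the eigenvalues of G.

-7, 5, 10

The characteristic polynomial is p(s) = det(sI - G).
Expanding the 3×3 determinant: p(s) = s^3 - 8s^2 - 55s + 350.
Try s = 5: p(5) = 0, so 5 is a root.
Factor out (s - 5): p(s) = (s - 5)·(s^2 - 3s - 70).
The quadratic factors as (s + 7)·(s - 10).
Eigenvalues: -7, 5, 10.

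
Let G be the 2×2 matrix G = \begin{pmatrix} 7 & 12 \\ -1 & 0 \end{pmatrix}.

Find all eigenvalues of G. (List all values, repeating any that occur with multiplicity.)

det(G - rI) = (7 - r)(0 - r) - (12)·(-1) = r^2 - 7r + 12.
This factors as (r - 3)·(r - 4) = 0.
Eigenvalues: 3, 4.

3, 4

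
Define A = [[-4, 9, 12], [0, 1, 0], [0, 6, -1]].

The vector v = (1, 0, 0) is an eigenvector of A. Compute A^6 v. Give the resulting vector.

First find the eigenvalue: Av = (-4, 0, 0) = -4·(1, 0, 0), so λ = -4.
Then A^6 v = λ^6·v = (-4)^6·(1, 0, 0) = 4096·(1, 0, 0) = (4096, 0, 0).

(4096, 0, 0)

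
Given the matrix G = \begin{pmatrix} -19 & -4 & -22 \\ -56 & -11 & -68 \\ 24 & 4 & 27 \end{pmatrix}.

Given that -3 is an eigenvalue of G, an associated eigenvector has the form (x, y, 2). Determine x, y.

-2, -3

We need (G + 3I)v = 0.
G + 3I = [[-16, -4, -22], [-56, -8, -68], [24, 4, 30]].
Row 1: (-16)·x + (-4)·y + (-22)·2 = 0
Row 2: (-56)·x + (-8)·y + (-68)·2 = 0
Row 3: (24)·x + (4)·y + (30)·2 = 0
Solving gives x = -2, y = -3.
Check: G·(-2, -3, 2) = (6, 9, -6) = -3·(-2, -3, 2).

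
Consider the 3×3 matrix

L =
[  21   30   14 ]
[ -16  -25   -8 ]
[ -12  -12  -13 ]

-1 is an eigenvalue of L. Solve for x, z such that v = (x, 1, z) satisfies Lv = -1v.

-2, 1

We need (L + 1I)v = 0.
L + 1I = [[22, 30, 14], [-16, -24, -8], [-12, -12, -12]].
Row 1: (22)·x + (30)·1 + (14)·z = 0
Row 2: (-16)·x + (-24)·1 + (-8)·z = 0
Row 3: (-12)·x + (-12)·1 + (-12)·z = 0
Solving gives x = -2, z = 1.
Check: L·(-2, 1, 1) = (2, -1, -1) = -1·(-2, 1, 1).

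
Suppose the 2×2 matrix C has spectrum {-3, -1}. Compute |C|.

3

det(C) is the product of the eigenvalues: (-3) · (-1) = 3.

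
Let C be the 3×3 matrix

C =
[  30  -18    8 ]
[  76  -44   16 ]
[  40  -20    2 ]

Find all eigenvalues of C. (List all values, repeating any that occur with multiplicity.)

-8, -6, 2

Compute the characteristic polynomial p(λ) = det(λI - C).
Expanding along the first row, p(λ) = λ^3 + 12λ^2 + 20λ - 96.
Try λ = -6: p(-6) = 0, so -6 is a root.
Dividing by (λ + 6) leaves λ^2 + 6λ - 16.
The quadratic factors as (λ + 8)·(λ - 2).
Eigenvalues: -8, -6, 2.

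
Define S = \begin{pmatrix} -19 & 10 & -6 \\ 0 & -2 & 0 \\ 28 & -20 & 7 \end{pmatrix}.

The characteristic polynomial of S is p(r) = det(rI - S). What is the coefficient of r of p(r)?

p(r) = r^3 + 14r^2 + 59r + 70.
The coefficient of r is 59.

59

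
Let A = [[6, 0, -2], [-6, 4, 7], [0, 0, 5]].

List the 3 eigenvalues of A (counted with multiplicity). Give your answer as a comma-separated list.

Set up det(λI - A) = 0.
Cofactor expansion gives p(λ) = λ^3 - 15λ^2 + 74λ - 120.
Since p(4) = 0, λ = 4 is a root.
Dividing by (λ - 4) leaves λ^2 - 11λ + 30.
The quadratic factors as (λ - 5)·(λ - 6).
Eigenvalues: 4, 5, 6.

4, 5, 6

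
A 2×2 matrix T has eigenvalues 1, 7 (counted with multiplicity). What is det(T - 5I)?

If T has eigenvalues 1, 7, then T - 5I has eigenvalues -4, 2.
det(T - 5I) = (-4) · (2) = -8.

-8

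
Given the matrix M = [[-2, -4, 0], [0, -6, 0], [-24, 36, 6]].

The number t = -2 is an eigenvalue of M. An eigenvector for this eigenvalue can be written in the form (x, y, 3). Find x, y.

We need (M + 2I)v = 0.
M + 2I = [[0, -4, 0], [0, -4, 0], [-24, 36, 8]].
Row 1: (0)·x + (-4)·y + (0)·3 = 0
Row 2: (0)·x + (-4)·y + (0)·3 = 0
Row 3: (-24)·x + (36)·y + (8)·3 = 0
Solving gives x = 1, y = 0.
Check: M·(1, 0, 3) = (-2, 0, -6) = -2·(1, 0, 3).

1, 0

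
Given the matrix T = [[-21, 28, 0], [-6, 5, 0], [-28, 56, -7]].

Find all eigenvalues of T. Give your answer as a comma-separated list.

-9, -7, -7

Compute the characteristic polynomial p(r) = det(rI - T).
Expanding the 3×3 determinant: p(r) = r^3 + 23r^2 + 175r + 441.
Since p(-9) = 0, r = -9 is a root.
Dividing by (r + 9) leaves r^2 + 14r + 49.
The quadratic factor is (r + 7)^2.
Eigenvalues: -9, -7, -7.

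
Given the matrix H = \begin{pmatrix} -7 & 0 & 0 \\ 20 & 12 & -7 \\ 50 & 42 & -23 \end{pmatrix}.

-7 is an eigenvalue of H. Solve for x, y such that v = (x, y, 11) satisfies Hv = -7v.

We need (H + 7I)v = 0.
H + 7I = [[0, 0, 0], [20, 19, -7], [50, 42, -16]].
Row 1: (0)·x + (0)·y + (0)·11 = 0
Row 2: (20)·x + (19)·y + (-7)·11 = 0
Row 3: (50)·x + (42)·y + (-16)·11 = 0
Solving gives x = 1, y = 3.
Check: H·(1, 3, 11) = (-7, -21, -77) = -7·(1, 3, 11).

1, 3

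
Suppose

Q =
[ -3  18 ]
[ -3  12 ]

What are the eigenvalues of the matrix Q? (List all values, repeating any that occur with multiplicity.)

3, 6

det(Q - λI) = (-3 - λ)(12 - λ) - (18)·(-3) = λ^2 - 9λ + 18.
This factors as (λ - 3)·(λ - 6) = 0.
Eigenvalues: 3, 6.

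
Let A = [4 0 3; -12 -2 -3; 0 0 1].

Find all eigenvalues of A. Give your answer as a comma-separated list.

-2, 1, 4

The characteristic polynomial is p(r) = det(rI - A).
Expanding along the first row, p(r) = r^3 - 3r^2 - 6r + 8.
Since p(1) = 0, r = 1 is a root.
Dividing by (r - 1) leaves r^2 - 2r - 8.
The quadratic factors as (r + 2)·(r - 4).
Eigenvalues: -2, 1, 4.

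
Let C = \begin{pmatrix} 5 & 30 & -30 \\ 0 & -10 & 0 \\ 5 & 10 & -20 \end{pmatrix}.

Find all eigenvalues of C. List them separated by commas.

Set up det(μI - C) = 0.
Cofactor expansion gives p(μ) = μ^3 + 25μ^2 + 200μ + 500.
Rational-root test: μ = -5 gives p(-5) = 0.
Factor out (μ + 5): p(μ) = (μ + 5)·(μ^2 + 20μ + 100).
The quadratic factor is (μ + 10)^2.
Eigenvalues: -10, -10, -5.

-10, -10, -5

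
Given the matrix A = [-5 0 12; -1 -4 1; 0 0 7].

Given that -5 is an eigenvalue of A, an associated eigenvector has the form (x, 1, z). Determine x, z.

We need (A + 5I)v = 0.
A + 5I = [[0, 0, 12], [-1, 1, 1], [0, 0, 12]].
Row 1: (0)·x + (0)·1 + (12)·z = 0
Row 2: (-1)·x + (1)·1 + (1)·z = 0
Row 3: (0)·x + (0)·1 + (12)·z = 0
Solving gives x = 1, z = 0.
Check: A·(1, 1, 0) = (-5, -5, 0) = -5·(1, 1, 0).

1, 0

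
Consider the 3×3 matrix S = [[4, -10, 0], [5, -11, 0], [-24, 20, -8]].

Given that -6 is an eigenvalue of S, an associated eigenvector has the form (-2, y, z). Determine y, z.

We need (S + 6I)v = 0.
S + 6I = [[10, -10, 0], [5, -5, 0], [-24, 20, -2]].
Row 1: (10)·-2 + (-10)·y + (0)·z = 0
Row 2: (5)·-2 + (-5)·y + (0)·z = 0
Row 3: (-24)·-2 + (20)·y + (-2)·z = 0
Solving gives y = -2, z = 4.
Check: S·(-2, -2, 4) = (12, 12, -24) = -6·(-2, -2, 4).

-2, 4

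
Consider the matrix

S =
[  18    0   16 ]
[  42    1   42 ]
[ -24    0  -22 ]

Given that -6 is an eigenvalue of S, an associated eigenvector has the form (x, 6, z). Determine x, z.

2, -3

We need (S + 6I)v = 0.
S + 6I = [[24, 0, 16], [42, 7, 42], [-24, 0, -16]].
Row 1: (24)·x + (0)·6 + (16)·z = 0
Row 2: (42)·x + (7)·6 + (42)·z = 0
Row 3: (-24)·x + (0)·6 + (-16)·z = 0
Solving gives x = 2, z = -3.
Check: S·(2, 6, -3) = (-12, -36, 18) = -6·(2, 6, -3).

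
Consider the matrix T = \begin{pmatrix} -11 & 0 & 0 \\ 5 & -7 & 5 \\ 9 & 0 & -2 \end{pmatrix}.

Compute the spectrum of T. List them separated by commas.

Set up det(λI - T) = 0.
Cofactor expansion gives p(λ) = λ^3 + 20λ^2 + 113λ + 154.
Rational-root test: λ = -2 gives p(-2) = 0.
Factor out (λ + 2): p(λ) = (λ + 2)·(λ^2 + 18λ + 77).
The quadratic factors as (λ + 11)·(λ + 7).
Eigenvalues: -11, -7, -2.

-11, -7, -2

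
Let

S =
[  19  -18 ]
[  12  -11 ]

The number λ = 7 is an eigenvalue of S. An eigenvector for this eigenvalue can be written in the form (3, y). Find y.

2

We need (S - 7I)v = 0.
S - 7I = [[12, -18], [12, -18]].
Row 1: (12)·3 + (-18)·y = 0
Row 2: (12)·3 + (-18)·y = 0
Solving gives y = 2.
Check: S·(3, 2) = (21, 14) = 7·(3, 2).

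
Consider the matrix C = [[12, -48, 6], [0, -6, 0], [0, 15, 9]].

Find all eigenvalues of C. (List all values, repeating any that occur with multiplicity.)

Set up det(rI - C) = 0.
Expanding along the first row, p(r) = r^3 - 15r^2 - 18r + 648.
Since p(-6) = 0, r = -6 is a root.
Dividing by (r + 6) leaves r^2 - 21r + 108.
The quadratic factors as (r - 9)·(r - 12).
Eigenvalues: -6, 9, 12.

-6, 9, 12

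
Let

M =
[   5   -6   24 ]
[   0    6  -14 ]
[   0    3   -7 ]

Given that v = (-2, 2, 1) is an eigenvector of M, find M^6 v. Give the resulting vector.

(-2, 2, 1)

First find the eigenvalue: Mv = (2, -2, -1) = -1·(-2, 2, 1), so λ = -1.
Then M^6 v = λ^6·v = (-1)^6·(-2, 2, 1) = 1·(-2, 2, 1) = (-2, 2, 1).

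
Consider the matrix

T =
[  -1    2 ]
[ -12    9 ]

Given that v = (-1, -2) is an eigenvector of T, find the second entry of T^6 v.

First find the eigenvalue: Tv = (-3, -6) = 3·(-1, -2), so λ = 3.
Then T^6 v = λ^6·v = 3^6·(-1, -2) = 729·(-1, -2) = (-729, -1458).

-1458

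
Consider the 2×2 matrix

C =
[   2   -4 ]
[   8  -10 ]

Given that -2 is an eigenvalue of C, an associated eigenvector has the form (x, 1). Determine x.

We need (C + 2I)v = 0.
C + 2I = [[4, -4], [8, -8]].
Row 1: (4)·x + (-4)·1 = 0
Row 2: (8)·x + (-8)·1 = 0
Solving gives x = 1.
Check: C·(1, 1) = (-2, -2) = -2·(1, 1).

1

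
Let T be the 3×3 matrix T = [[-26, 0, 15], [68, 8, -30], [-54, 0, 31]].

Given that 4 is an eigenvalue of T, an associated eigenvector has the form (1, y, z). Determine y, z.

We need (T - 4I)v = 0.
T - 4I = [[-30, 0, 15], [68, 4, -30], [-54, 0, 27]].
Row 1: (-30)·1 + (0)·y + (15)·z = 0
Row 2: (68)·1 + (4)·y + (-30)·z = 0
Row 3: (-54)·1 + (0)·y + (27)·z = 0
Solving gives y = -2, z = 2.
Check: T·(1, -2, 2) = (4, -8, 8) = 4·(1, -2, 2).

-2, 2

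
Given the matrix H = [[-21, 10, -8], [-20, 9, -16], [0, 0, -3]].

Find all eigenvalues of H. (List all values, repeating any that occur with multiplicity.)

-11, -3, -1

The characteristic polynomial is p(t) = det(tI - H).
Expanding the 3×3 determinant: p(t) = t^3 + 15t^2 + 47t + 33.
Since p(-11) = 0, t = -11 is a root.
Factor out (t + 11): p(t) = (t + 11)·(t^2 + 4t + 3).
The quadratic factors as (t + 3)·(t + 1).
Eigenvalues: -11, -3, -1.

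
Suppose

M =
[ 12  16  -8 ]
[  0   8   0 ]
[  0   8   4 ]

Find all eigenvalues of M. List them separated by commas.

The characteristic polynomial is p(r) = det(rI - M).
Cofactor expansion gives p(r) = r^3 - 24r^2 + 176r - 384.
Rational-root test: r = 4 gives p(4) = 0.
Dividing by (r - 4) leaves r^2 - 20r + 96.
The quadratic factors as (r - 8)·(r - 12).
Eigenvalues: 4, 8, 12.

4, 8, 12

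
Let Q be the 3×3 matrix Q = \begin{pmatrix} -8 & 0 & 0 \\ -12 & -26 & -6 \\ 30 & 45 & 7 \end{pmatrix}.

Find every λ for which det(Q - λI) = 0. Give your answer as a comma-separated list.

Compute the characteristic polynomial p(λ) = det(λI - Q).
Expanding along the first row, p(λ) = λ^3 + 27λ^2 + 240λ + 704.
Since p(-11) = 0, λ = -11 is a root.
Dividing by (λ + 11) leaves λ^2 + 16λ + 64.
The quadratic factor is (λ + 8)^2.
Eigenvalues: -11, -8, -8.

-11, -8, -8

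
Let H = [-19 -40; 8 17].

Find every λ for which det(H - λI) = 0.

det(H - rI) = (-19 - r)(17 - r) - (-40)·(8) = r^2 + 2r - 3.
This factors as (r + 3)·(r - 1) = 0.
Eigenvalues: -3, 1.

-3, 1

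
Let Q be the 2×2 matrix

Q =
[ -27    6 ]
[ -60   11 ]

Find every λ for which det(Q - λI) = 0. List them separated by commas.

-9, -7

det(Q - μI) = (-27 - μ)(11 - μ) - (6)·(-60) = μ^2 + 16μ + 63.
This factors as (μ + 9)·(μ + 7) = 0.
Eigenvalues: -9, -7.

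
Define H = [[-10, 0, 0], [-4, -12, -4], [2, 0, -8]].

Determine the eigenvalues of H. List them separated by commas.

-12, -10, -8

The characteristic polynomial is p(lambda) = det(lambda·I - H).
Expanding the 3×3 determinant: p(lambda) = lambda^3 + 30·lambda^2 + 296·lambda + 960.
Since p(-12) = 0, lambda = -12 is a root.
Factor out (lambda + 12): p(lambda) = (lambda + 12)·(lambda^2 + 18·lambda + 80).
The quadratic factors as (lambda + 10)·(lambda + 8).
Eigenvalues: -12, -10, -8.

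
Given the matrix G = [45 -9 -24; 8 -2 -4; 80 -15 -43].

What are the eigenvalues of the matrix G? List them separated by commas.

-3, 1, 2

The characteristic polynomial is p(lambda) = det(lambda·I - G).
Cofactor expansion gives p(lambda) = lambda^3 - 7·lambda + 6.
Try lambda = 2: p(2) = 0, so 2 is a root.
Dividing by (lambda - 2) leaves lambda^2 + 2·lambda - 3.
The quadratic factors as (lambda + 3)·(lambda - 1).
Eigenvalues: -3, 1, 2.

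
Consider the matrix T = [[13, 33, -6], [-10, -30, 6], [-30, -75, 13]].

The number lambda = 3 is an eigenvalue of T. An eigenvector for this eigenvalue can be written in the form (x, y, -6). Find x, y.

3, -2

We need (T - 3I)v = 0.
T - 3I = [[10, 33, -6], [-10, -33, 6], [-30, -75, 10]].
Row 1: (10)·x + (33)·y + (-6)·-6 = 0
Row 2: (-10)·x + (-33)·y + (6)·-6 = 0
Row 3: (-30)·x + (-75)·y + (10)·-6 = 0
Solving gives x = 3, y = -2.
Check: T·(3, -2, -6) = (9, -6, -18) = 3·(3, -2, -6).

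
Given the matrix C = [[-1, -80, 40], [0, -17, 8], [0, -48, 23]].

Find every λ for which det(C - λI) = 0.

Compute the characteristic polynomial p(r) = det(rI - C).
Expanding along the first row, p(r) = r^3 - 5r^2 - 13r - 7.
Rational-root test: r = -1 gives p(-1) = 0.
Factor out (r + 1): p(r) = (r + 1)·(r^2 - 6r - 7).
The quadratic factors as (r + 1)·(r - 7).
Eigenvalues: -1, -1, 7.

-1, -1, 7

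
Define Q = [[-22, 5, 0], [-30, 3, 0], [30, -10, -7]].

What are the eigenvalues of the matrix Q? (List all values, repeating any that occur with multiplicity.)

Set up det(tI - Q) = 0.
Expanding the 3×3 determinant: p(t) = t^3 + 26t^2 + 217t + 588.
Try t = -7: p(-7) = 0, so -7 is a root.
Dividing by (t + 7) leaves t^2 + 19t + 84.
The quadratic factors as (t + 12)·(t + 7).
Eigenvalues: -12, -7, -7.

-12, -7, -7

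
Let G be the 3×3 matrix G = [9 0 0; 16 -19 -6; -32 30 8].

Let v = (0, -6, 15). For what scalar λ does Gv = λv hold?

-4

Compute Gv: G·(0, -6, 15) = (0, 24, -60).
Since Gv = λv, compare component 2: 24 = λ·-6, so λ = -4.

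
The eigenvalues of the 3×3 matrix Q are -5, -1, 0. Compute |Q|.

0

det(Q) is the product of the eigenvalues: (-5) · (-1) · (0) = 0.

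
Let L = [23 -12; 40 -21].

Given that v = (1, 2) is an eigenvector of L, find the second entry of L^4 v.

2

First find the eigenvalue: Lv = (-1, -2) = -1·(1, 2), so λ = -1.
Then L^4 v = λ^4·v = (-1)^4·(1, 2) = 1·(1, 2) = (1, 2).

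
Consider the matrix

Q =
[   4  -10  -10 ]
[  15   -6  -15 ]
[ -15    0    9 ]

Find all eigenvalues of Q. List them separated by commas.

-6, 4, 9

The characteristic polynomial is p(t) = det(tI - Q).
Expanding along the first row, p(t) = t^3 - 7t^2 - 42t + 216.
Rational-root test: t = 4 gives p(4) = 0.
Factor out (t - 4): p(t) = (t - 4)·(t^2 - 3t - 54).
The quadratic factors as (t + 6)·(t - 9).
Eigenvalues: -6, 4, 9.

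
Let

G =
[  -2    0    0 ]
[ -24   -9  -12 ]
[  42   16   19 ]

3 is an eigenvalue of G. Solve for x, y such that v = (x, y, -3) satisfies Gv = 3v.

We need (G - 3I)v = 0.
G - 3I = [[-5, 0, 0], [-24, -12, -12], [42, 16, 16]].
Row 1: (-5)·x + (0)·y + (0)·-3 = 0
Row 2: (-24)·x + (-12)·y + (-12)·-3 = 0
Row 3: (42)·x + (16)·y + (16)·-3 = 0
Solving gives x = 0, y = 3.
Check: G·(0, 3, -3) = (0, 9, -9) = 3·(0, 3, -3).

0, 3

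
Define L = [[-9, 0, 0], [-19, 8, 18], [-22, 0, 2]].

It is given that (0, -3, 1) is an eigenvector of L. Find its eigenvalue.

Compute Lv: L·(0, -3, 1) = (0, -6, 2).
Since Lv = λv, compare component 2: -6 = λ·-3, so λ = 2.

2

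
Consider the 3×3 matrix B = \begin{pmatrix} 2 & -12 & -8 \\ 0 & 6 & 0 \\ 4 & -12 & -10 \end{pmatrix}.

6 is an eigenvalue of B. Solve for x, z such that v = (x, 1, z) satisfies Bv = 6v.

-1, -1

We need (B - 6I)v = 0.
B - 6I = [[-4, -12, -8], [0, 0, 0], [4, -12, -16]].
Row 1: (-4)·x + (-12)·1 + (-8)·z = 0
Row 2: (0)·x + (0)·1 + (0)·z = 0
Row 3: (4)·x + (-12)·1 + (-16)·z = 0
Solving gives x = -1, z = -1.
Check: B·(-1, 1, -1) = (-6, 6, -6) = 6·(-1, 1, -1).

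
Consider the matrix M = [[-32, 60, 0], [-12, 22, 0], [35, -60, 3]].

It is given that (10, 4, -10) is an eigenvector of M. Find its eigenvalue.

-8

Compute Mv: M·(10, 4, -10) = (-80, -32, 80).
Since Mv = λv, compare component 1: -80 = λ·10, so λ = -8.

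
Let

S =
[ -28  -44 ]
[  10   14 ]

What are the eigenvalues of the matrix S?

det(S - λI) = (-28 - λ)(14 - λ) - (-44)·(10) = λ^2 + 14λ + 48.
This factors as (λ + 8)·(λ + 6) = 0.
Eigenvalues: -8, -6.

-8, -6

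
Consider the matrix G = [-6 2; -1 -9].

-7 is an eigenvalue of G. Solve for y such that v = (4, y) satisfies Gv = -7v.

-2

We need (G + 7I)v = 0.
G + 7I = [[1, 2], [-1, -2]].
Row 1: (1)·4 + (2)·y = 0
Row 2: (-1)·4 + (-2)·y = 0
Solving gives y = -2.
Check: G·(4, -2) = (-28, 14) = -7·(4, -2).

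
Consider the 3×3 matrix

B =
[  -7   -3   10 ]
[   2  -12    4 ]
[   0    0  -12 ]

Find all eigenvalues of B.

Set up det(lambda·I - B) = 0.
Expanding the 3×3 determinant: p(lambda) = lambda^3 + 31·lambda^2 + 318·lambda + 1080.
Since p(-9) = 0, lambda = -9 is a root.
Dividing by (lambda + 9) leaves lambda^2 + 22·lambda + 120.
The quadratic factors as (lambda + 12)·(lambda + 10).
Eigenvalues: -12, -10, -9.

-12, -10, -9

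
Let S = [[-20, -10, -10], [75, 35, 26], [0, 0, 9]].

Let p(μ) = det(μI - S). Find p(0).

p(0) = det(0·I − S) = det(−S) = (−1)^3·det(S).
det(S) = 450, so p(0) = -450.

-450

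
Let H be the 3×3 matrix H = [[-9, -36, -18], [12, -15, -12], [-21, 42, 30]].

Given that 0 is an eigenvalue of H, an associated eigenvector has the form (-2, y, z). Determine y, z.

We need (H)v = 0.
H = [[-9, -36, -18], [12, -15, -12], [-21, 42, 30]].
Row 1: (-9)·-2 + (-36)·y + (-18)·z = 0
Row 2: (12)·-2 + (-15)·y + (-12)·z = 0
Row 3: (-21)·-2 + (42)·y + (30)·z = 0
Solving gives y = 4, z = -7.
Check: H·(-2, 4, -7) = (0, 0, 0) = 0·(-2, 4, -7).

4, -7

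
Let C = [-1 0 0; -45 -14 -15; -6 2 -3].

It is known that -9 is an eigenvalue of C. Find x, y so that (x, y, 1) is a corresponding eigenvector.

0, -3

We need (C + 9I)v = 0.
C + 9I = [[8, 0, 0], [-45, -5, -15], [-6, 2, 6]].
Row 1: (8)·x + (0)·y + (0)·1 = 0
Row 2: (-45)·x + (-5)·y + (-15)·1 = 0
Row 3: (-6)·x + (2)·y + (6)·1 = 0
Solving gives x = 0, y = -3.
Check: C·(0, -3, 1) = (0, 27, -9) = -9·(0, -3, 1).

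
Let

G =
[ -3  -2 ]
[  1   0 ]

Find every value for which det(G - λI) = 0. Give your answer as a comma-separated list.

-2, -1

det(G - lambda·I) = (-3 - lambda)(0 - lambda) - (-2)·(1) = lambda^2 + 3·lambda + 2.
This factors as (lambda + 2)·(lambda + 1) = 0.
Eigenvalues: -2, -1.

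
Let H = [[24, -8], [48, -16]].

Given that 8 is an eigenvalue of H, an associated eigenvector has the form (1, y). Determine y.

We need (H - 8I)v = 0.
H - 8I = [[16, -8], [48, -24]].
Row 1: (16)·1 + (-8)·y = 0
Row 2: (48)·1 + (-24)·y = 0
Solving gives y = 2.
Check: H·(1, 2) = (8, 16) = 8·(1, 2).

2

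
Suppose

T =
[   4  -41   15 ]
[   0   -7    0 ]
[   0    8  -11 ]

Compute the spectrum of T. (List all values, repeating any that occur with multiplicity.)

Set up det(sI - T) = 0.
Cofactor expansion gives p(s) = s^3 + 14s^2 + 5s - 308.
Since p(4) = 0, s = 4 is a root.
Dividing by (s - 4) leaves s^2 + 18s + 77.
The quadratic factors as (s + 11)·(s + 7).
Eigenvalues: -11, -7, 4.

-11, -7, 4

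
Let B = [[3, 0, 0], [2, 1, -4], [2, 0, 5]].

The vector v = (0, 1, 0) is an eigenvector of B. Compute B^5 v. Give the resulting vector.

(0, 1, 0)

First find the eigenvalue: Bv = (0, 1, 0) = 1·(0, 1, 0), so λ = 1.
Then B^5 v = λ^5·v = 1^5·(0, 1, 0) = 1·(0, 1, 0) = (0, 1, 0).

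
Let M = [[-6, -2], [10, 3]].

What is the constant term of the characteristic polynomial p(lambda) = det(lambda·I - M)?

2

p(0) = det(0·I − M) = det(−M) = (−1)^2·det(M).
det(M) = 2, so p(0) = 2.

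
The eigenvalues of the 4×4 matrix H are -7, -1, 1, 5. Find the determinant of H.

35

det(H) is the product of the eigenvalues: (-7) · (-1) · (1) · (5) = 35.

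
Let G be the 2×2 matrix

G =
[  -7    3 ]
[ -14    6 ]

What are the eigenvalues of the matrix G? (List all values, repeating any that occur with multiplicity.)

-1, 0

det(G - λI) = (-7 - λ)(6 - λ) - (3)·(-14) = λ^2 + λ.
This factors as (λ + 1)·λ = 0.
Eigenvalues: -1, 0.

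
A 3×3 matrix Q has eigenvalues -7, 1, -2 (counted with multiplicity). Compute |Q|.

det(Q) is the product of the eigenvalues: (-7) · (1) · (-2) = 14.

14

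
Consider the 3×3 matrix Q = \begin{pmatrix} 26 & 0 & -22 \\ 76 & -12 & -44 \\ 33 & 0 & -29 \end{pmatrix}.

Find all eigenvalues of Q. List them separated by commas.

-12, -7, 4

Compute the characteristic polynomial p(λ) = det(λI - Q).
Cofactor expansion gives p(λ) = λ^3 + 15λ^2 + 8λ - 336.
Since p(4) = 0, λ = 4 is a root.
Factor out (λ - 4): p(λ) = (λ - 4)·(λ^2 + 19λ + 84).
The quadratic factors as (λ + 12)·(λ + 7).
Eigenvalues: -12, -7, 4.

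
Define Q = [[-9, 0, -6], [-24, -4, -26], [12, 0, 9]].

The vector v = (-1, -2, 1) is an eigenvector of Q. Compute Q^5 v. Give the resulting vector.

First find the eigenvalue: Qv = (3, 6, -3) = -3·(-1, -2, 1), so λ = -3.
Then Q^5 v = λ^5·v = (-3)^5·(-1, -2, 1) = -243·(-1, -2, 1) = (243, 486, -243).

(243, 486, -243)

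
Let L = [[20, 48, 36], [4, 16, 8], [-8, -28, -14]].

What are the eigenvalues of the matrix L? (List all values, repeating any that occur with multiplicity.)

2, 8, 12

Compute the characteristic polynomial p(λ) = det(λI - L).
Expanding the 3×3 determinant: p(λ) = λ^3 - 22λ^2 + 136λ - 192.
Since p(8) = 0, λ = 8 is a root.
Dividing by (λ - 8) leaves λ^2 - 14λ + 24.
The quadratic factors as (λ - 2)·(λ - 12).
Eigenvalues: 2, 8, 12.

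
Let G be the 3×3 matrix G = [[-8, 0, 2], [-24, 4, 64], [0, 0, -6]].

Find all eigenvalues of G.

Compute the characteristic polynomial p(lambda) = det(lambda·I - G).
Expanding the 3×3 determinant: p(lambda) = lambda^3 + 10·lambda^2 - 8·lambda - 192.
Rational-root test: lambda = -8 gives p(-8) = 0.
Dividing by (lambda + 8) leaves lambda^2 + 2·lambda - 24.
The quadratic factors as (lambda + 6)·(lambda - 4).
Eigenvalues: -8, -6, 4.

-8, -6, 4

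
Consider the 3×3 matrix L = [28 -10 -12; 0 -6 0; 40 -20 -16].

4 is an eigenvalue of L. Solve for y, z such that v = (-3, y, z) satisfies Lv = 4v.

We need (L - 4I)v = 0.
L - 4I = [[24, -10, -12], [0, -10, 0], [40, -20, -20]].
Row 1: (24)·-3 + (-10)·y + (-12)·z = 0
Row 2: (0)·-3 + (-10)·y + (0)·z = 0
Row 3: (40)·-3 + (-20)·y + (-20)·z = 0
Solving gives y = 0, z = -6.
Check: L·(-3, 0, -6) = (-12, 0, -24) = 4·(-3, 0, -6).

0, -6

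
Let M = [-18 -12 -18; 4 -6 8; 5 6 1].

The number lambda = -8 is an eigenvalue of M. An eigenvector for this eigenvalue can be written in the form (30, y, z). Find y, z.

We need (M + 8I)v = 0.
M + 8I = [[-10, -12, -18], [4, 2, 8], [5, 6, 9]].
Row 1: (-10)·30 + (-12)·y + (-18)·z = 0
Row 2: (4)·30 + (2)·y + (8)·z = 0
Row 3: (5)·30 + (6)·y + (9)·z = 0
Solving gives y = -4, z = -14.
Check: M·(30, -4, -14) = (-240, 32, 112) = -8·(30, -4, -14).

-4, -14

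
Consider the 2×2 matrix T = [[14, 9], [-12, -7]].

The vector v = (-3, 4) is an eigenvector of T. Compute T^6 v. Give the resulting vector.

First find the eigenvalue: Tv = (-6, 8) = 2·(-3, 4), so λ = 2.
Then T^6 v = λ^6·v = 2^6·(-3, 4) = 64·(-3, 4) = (-192, 256).

(-192, 256)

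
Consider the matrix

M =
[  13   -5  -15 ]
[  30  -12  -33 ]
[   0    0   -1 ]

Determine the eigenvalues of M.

-2, -1, 3

The characteristic polynomial is p(s) = det(sI - M).
Expanding the 3×3 determinant: p(s) = s^3 - 7s - 6.
Since p(-1) = 0, s = -1 is a root.
Factor out (s + 1): p(s) = (s + 1)·(s^2 - s - 6).
The quadratic factors as (s + 2)·(s - 3).
Eigenvalues: -2, -1, 3.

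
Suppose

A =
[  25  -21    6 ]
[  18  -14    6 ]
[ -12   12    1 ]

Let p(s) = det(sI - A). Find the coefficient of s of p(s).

39

p(s) = s^3 - 12s^2 + 39s - 28.
The coefficient of s is 39.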